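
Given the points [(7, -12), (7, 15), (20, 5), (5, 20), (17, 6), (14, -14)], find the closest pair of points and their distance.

Computing all pairwise distances among 6 points:

d((7, -12), (7, 15)) = 27.0
d((7, -12), (20, 5)) = 21.4009
d((7, -12), (5, 20)) = 32.0624
d((7, -12), (17, 6)) = 20.5913
d((7, -12), (14, -14)) = 7.2801
d((7, 15), (20, 5)) = 16.4012
d((7, 15), (5, 20)) = 5.3852
d((7, 15), (17, 6)) = 13.4536
d((7, 15), (14, -14)) = 29.8329
d((20, 5), (5, 20)) = 21.2132
d((20, 5), (17, 6)) = 3.1623 <-- minimum
d((20, 5), (14, -14)) = 19.9249
d((5, 20), (17, 6)) = 18.4391
d((5, 20), (14, -14)) = 35.171
d((17, 6), (14, -14)) = 20.2237

Closest pair: (20, 5) and (17, 6) with distance 3.1623

The closest pair is (20, 5) and (17, 6) with Euclidean distance 3.1623. For 6 points, brute-force pairwise comparison is shown above. For large n, the divide-and-conquer algorithm (sort by x, recurse on halves, check the dividing strip) achieves O(n log n).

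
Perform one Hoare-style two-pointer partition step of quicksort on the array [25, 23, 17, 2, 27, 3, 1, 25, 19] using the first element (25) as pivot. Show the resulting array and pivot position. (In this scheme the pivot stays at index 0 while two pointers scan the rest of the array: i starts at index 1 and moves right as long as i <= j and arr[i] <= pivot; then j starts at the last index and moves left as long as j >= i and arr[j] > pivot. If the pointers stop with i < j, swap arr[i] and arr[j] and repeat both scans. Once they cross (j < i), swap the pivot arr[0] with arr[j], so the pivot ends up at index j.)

Hoare-style two-pointer partition with pivot = 25:

Initial array: [25, 23, 17, 2, 27, 3, 1, 25, 19]

Pointers start at i = 1, j = 8.
i stops at index 4 (arr[4]=27 > 25), j stops at index 8 (arr[8]=19 <= 25): swap arr[4] and arr[8], array becomes [25, 23, 17, 2, 19, 3, 1, 25, 27]
i ends at 8, j ends at 7: the pointers have crossed (j < i), so scanning stops.

Swap pivot arr[0] with arr[7] to place pivot at position 7: [25, 23, 17, 2, 19, 3, 1, 25, 27]
Pivot position: 7

After partitioning with pivot 25, the array becomes [25, 23, 17, 2, 19, 3, 1, 25, 27]. The pivot is placed at index 7. All elements to the left of the pivot are <= 25, and all elements to the right are > 25.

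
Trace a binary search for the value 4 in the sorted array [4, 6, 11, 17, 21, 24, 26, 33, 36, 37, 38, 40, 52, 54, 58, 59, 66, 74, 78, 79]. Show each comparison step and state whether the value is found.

Binary search for 4 in [4, 6, 11, 17, 21, 24, 26, 33, 36, 37, 38, 40, 52, 54, 58, 59, 66, 74, 78, 79]:

lo=0, hi=19, mid=9, arr[mid]=37 -> 37 > 4, search left half
lo=0, hi=8, mid=4, arr[mid]=21 -> 21 > 4, search left half
lo=0, hi=3, mid=1, arr[mid]=6 -> 6 > 4, search left half
lo=0, hi=0, mid=0, arr[mid]=4 -> Found target at index 0!

Binary search finds 4 at index 0 after 4 comparisons. The search repeatedly halves the search space by comparing with the middle element.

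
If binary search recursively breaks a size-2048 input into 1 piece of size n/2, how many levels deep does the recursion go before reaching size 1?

For divide and conquer with division factor 2:

Problem sizes at each level:
Level 0: 2048
Level 1: 1024
Level 2: 512
Level 3: 256
Level 4: 128
Level 5: 64
Level 6: 32
Level 7: 16
Level 8: 8
Level 9: 4
Level 10: 2
Level 11: 1

The root is level 0 and the size-1 base case is level 11 (the tree spans levels 0 through 11, i.e. 12 levels counting the root), so the depth is the number of divisions: log_2(2048) = 11

The recursion tree depth is log_2(2048) = 11. At each level, the problem size is divided by 2, so it takes 11 divisions to reduce to a base case of size 1. The algorithm makes 1 recursive call at each level.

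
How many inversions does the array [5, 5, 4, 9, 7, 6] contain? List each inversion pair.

Finding inversions in [5, 5, 4, 9, 7, 6]:

(0, 2): arr[0]=5 > arr[2]=4
(1, 2): arr[1]=5 > arr[2]=4
(3, 4): arr[3]=9 > arr[4]=7
(3, 5): arr[3]=9 > arr[5]=6
(4, 5): arr[4]=7 > arr[5]=6

Total inversions: 5

The array has 5 inversion(s): (0,2), (1,2), (3,4), (3,5), (4,5). Each pair (i,j) satisfies i < j and arr[i] > arr[j].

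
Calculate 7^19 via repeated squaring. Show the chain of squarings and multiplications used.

Computing 7^19 by squaring (build up from 7^1; each line after the first costs one multiplication):

7^1 = 7
7^2 = (7^1)^2 = 7^2 = 49
7^4 = (7^2)^2 = 49^2 = 2401
7^8 = (7^4)^2 = 2401^2 = 5764801
7^9 = 7 * 7^8 = 7 * 5764801 = 40353607
7^18 = (7^9)^2 = 40353607^2 = 1628413597910449
7^19 = 7 * 7^18 = 7 * 1628413597910449 = 11398895185373143

Result: 11398895185373143
Multiplications needed: 6 (6 lines after 7^1)

7^19 = 11398895185373143. Using exponentiation by squaring, this requires 6 multiplications. The key idea: if the exponent is even, square the half-power; if odd, multiply by the base once.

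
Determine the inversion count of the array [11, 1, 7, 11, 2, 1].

Finding inversions in [11, 1, 7, 11, 2, 1]:

(0, 1): arr[0]=11 > arr[1]=1
(0, 2): arr[0]=11 > arr[2]=7
(0, 4): arr[0]=11 > arr[4]=2
(0, 5): arr[0]=11 > arr[5]=1
(2, 4): arr[2]=7 > arr[4]=2
(2, 5): arr[2]=7 > arr[5]=1
(3, 4): arr[3]=11 > arr[4]=2
(3, 5): arr[3]=11 > arr[5]=1
(4, 5): arr[4]=2 > arr[5]=1

Total inversions: 9

The array has 9 inversion(s): (0,1), (0,2), (0,4), (0,5), (2,4), (2,5), (3,4), (3,5), (4,5). Each pair (i,j) satisfies i < j and arr[i] > arr[j].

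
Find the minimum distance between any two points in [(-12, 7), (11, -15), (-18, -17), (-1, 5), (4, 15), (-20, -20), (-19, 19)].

Computing all pairwise distances among 7 points:

d((-12, 7), (11, -15)) = 31.8277
d((-12, 7), (-18, -17)) = 24.7386
d((-12, 7), (-1, 5)) = 11.1803
d((-12, 7), (4, 15)) = 17.8885
d((-12, 7), (-20, -20)) = 28.1603
d((-12, 7), (-19, 19)) = 13.8924
d((11, -15), (-18, -17)) = 29.0689
d((11, -15), (-1, 5)) = 23.3238
d((11, -15), (4, 15)) = 30.8058
d((11, -15), (-20, -20)) = 31.4006
d((11, -15), (-19, 19)) = 45.3431
d((-18, -17), (-1, 5)) = 27.8029
d((-18, -17), (4, 15)) = 38.833
d((-18, -17), (-20, -20)) = 3.6056 <-- minimum
d((-18, -17), (-19, 19)) = 36.0139
d((-1, 5), (4, 15)) = 11.1803
d((-1, 5), (-20, -20)) = 31.4006
d((-1, 5), (-19, 19)) = 22.8035
d((4, 15), (-20, -20)) = 42.4382
d((4, 15), (-19, 19)) = 23.3452
d((-20, -20), (-19, 19)) = 39.0128

Closest pair: (-18, -17) and (-20, -20) with distance 3.6056

The closest pair is (-18, -17) and (-20, -20) with Euclidean distance 3.6056. For 7 points, brute-force pairwise comparison is shown above. For large n, the divide-and-conquer algorithm (sort by x, recurse on halves, check the dividing strip) achieves O(n log n).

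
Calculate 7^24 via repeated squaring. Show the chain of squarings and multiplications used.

Computing 7^24 by squaring (build up from 7^1; each line after the first costs one multiplication):

7^1 = 7
7^2 = (7^1)^2 = 7^2 = 49
7^3 = 7 * 7^2 = 7 * 49 = 343
7^6 = (7^3)^2 = 343^2 = 117649
7^12 = (7^6)^2 = 117649^2 = 13841287201
7^24 = (7^12)^2 = 13841287201^2 = 191581231380566414401

Result: 191581231380566414401
Multiplications needed: 5 (5 lines after 7^1)

7^24 = 191581231380566414401. Using exponentiation by squaring, this requires 5 multiplications. The key idea: if the exponent is even, square the half-power; if odd, multiply by the base once.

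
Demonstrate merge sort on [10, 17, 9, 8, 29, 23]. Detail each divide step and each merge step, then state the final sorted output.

Merge sort trace:

Split: [10, 17, 9, 8, 29, 23] -> [10, 17, 9] and [8, 29, 23]
  Split: [10, 17, 9] -> [10] and [17, 9]
    Split: [17, 9] -> [17] and [9]
    Merge: [17] + [9] -> [9, 17]
  Merge: [10] + [9, 17] -> [9, 10, 17]
  Split: [8, 29, 23] -> [8] and [29, 23]
    Split: [29, 23] -> [29] and [23]
    Merge: [29] + [23] -> [23, 29]
  Merge: [8] + [23, 29] -> [8, 23, 29]
Merge: [9, 10, 17] + [8, 23, 29] -> [8, 9, 10, 17, 23, 29]

Final sorted array: [8, 9, 10, 17, 23, 29]

The merge sort proceeds by recursively splitting the array and merging sorted halves.
After all merges, the sorted array is [8, 9, 10, 17, 23, 29].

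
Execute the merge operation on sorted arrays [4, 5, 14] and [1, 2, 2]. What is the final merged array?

Merging process:

Compare 4 vs 1: take 1 from right. Merged: [1]
Compare 4 vs 2: take 2 from right. Merged: [1, 2]
Compare 4 vs 2: take 2 from right. Merged: [1, 2, 2]
Append remaining from left: [4, 5, 14]. Merged: [1, 2, 2, 4, 5, 14]

Final merged array: [1, 2, 2, 4, 5, 14]
Total comparisons: 3

The merged array is [1, 2, 2, 4, 5, 14], requiring 3 comparisons. The merge step runs in O(n) time where n is the total number of elements.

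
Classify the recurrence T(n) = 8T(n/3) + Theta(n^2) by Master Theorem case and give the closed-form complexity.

Master Theorem for T(n) = 8T(n/3) + O(n^2):

a = 8, b = 3, c = 2
log_b(a) = log_3(8) = 1.8928

Case 3: c = 2 > log_3(8) = 1.8928
T(n) = O(n^2) = O(n^2)

For T(n) = 8T(n/3) + O(n^2): log_3(8) = 1.8928. This is Case 3 of the Master Theorem (c > log_b(a), work dominated by root), giving O(n^2).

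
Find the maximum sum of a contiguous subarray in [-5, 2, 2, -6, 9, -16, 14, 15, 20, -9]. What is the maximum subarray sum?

Using Kadane's algorithm on [-5, 2, 2, -6, 9, -16, 14, 15, 20, -9]:

Scanning through the array:
Position 1 (value 2): max_ending_here = 2, max_so_far = 2
Position 2 (value 2): max_ending_here = 4, max_so_far = 4
Position 3 (value -6): max_ending_here = -2, max_so_far = 4
Position 4 (value 9): max_ending_here = 9, max_so_far = 9
Position 5 (value -16): max_ending_here = -7, max_so_far = 9
Position 6 (value 14): max_ending_here = 14, max_so_far = 14
Position 7 (value 15): max_ending_here = 29, max_so_far = 29
Position 8 (value 20): max_ending_here = 49, max_so_far = 49
Position 9 (value -9): max_ending_here = 40, max_so_far = 49

Maximum subarray: [14, 15, 20]
Maximum sum: 49

The maximum subarray is [14, 15, 20] with sum 49. This subarray runs from index 6 to index 8.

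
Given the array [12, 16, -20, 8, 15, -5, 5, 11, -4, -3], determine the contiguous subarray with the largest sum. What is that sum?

Using Kadane's algorithm on [12, 16, -20, 8, 15, -5, 5, 11, -4, -3]:

Scanning through the array:
Position 1 (value 16): max_ending_here = 28, max_so_far = 28
Position 2 (value -20): max_ending_here = 8, max_so_far = 28
Position 3 (value 8): max_ending_here = 16, max_so_far = 28
Position 4 (value 15): max_ending_here = 31, max_so_far = 31
Position 5 (value -5): max_ending_here = 26, max_so_far = 31
Position 6 (value 5): max_ending_here = 31, max_so_far = 31
Position 7 (value 11): max_ending_here = 42, max_so_far = 42
Position 8 (value -4): max_ending_here = 38, max_so_far = 42
Position 9 (value -3): max_ending_here = 35, max_so_far = 42

Maximum subarray: [12, 16, -20, 8, 15, -5, 5, 11]
Maximum sum: 42

The maximum subarray is [12, 16, -20, 8, 15, -5, 5, 11] with sum 42. This subarray runs from index 0 to index 7.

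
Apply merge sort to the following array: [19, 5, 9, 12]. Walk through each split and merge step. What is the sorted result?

Merge sort trace:

Split: [19, 5, 9, 12] -> [19, 5] and [9, 12]
  Split: [19, 5] -> [19] and [5]
  Merge: [19] + [5] -> [5, 19]
  Split: [9, 12] -> [9] and [12]
  Merge: [9] + [12] -> [9, 12]
Merge: [5, 19] + [9, 12] -> [5, 9, 12, 19]

Final sorted array: [5, 9, 12, 19]

The merge sort proceeds by recursively splitting the array and merging sorted halves.
After all merges, the sorted array is [5, 9, 12, 19].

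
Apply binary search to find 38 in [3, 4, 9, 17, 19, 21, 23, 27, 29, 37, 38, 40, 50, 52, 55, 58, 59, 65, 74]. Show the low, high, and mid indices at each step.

Binary search for 38 in [3, 4, 9, 17, 19, 21, 23, 27, 29, 37, 38, 40, 50, 52, 55, 58, 59, 65, 74]:

lo=0, hi=18, mid=9, arr[mid]=37 -> 37 < 38, search right half
lo=10, hi=18, mid=14, arr[mid]=55 -> 55 > 38, search left half
lo=10, hi=13, mid=11, arr[mid]=40 -> 40 > 38, search left half
lo=10, hi=10, mid=10, arr[mid]=38 -> Found target at index 10!

Binary search finds 38 at index 10 after 4 comparisons. The search repeatedly halves the search space by comparing with the middle element.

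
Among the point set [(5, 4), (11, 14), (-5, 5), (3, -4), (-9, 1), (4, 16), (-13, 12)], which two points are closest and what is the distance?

Computing all pairwise distances among 7 points:

d((5, 4), (11, 14)) = 11.6619
d((5, 4), (-5, 5)) = 10.0499
d((5, 4), (3, -4)) = 8.2462
d((5, 4), (-9, 1)) = 14.3178
d((5, 4), (4, 16)) = 12.0416
d((5, 4), (-13, 12)) = 19.6977
d((11, 14), (-5, 5)) = 18.3576
d((11, 14), (3, -4)) = 19.6977
d((11, 14), (-9, 1)) = 23.8537
d((11, 14), (4, 16)) = 7.2801
d((11, 14), (-13, 12)) = 24.0832
d((-5, 5), (3, -4)) = 12.0416
d((-5, 5), (-9, 1)) = 5.6569 <-- minimum
d((-5, 5), (4, 16)) = 14.2127
d((-5, 5), (-13, 12)) = 10.6301
d((3, -4), (-9, 1)) = 13.0
d((3, -4), (4, 16)) = 20.025
d((3, -4), (-13, 12)) = 22.6274
d((-9, 1), (4, 16)) = 19.8494
d((-9, 1), (-13, 12)) = 11.7047
d((4, 16), (-13, 12)) = 17.4642

Closest pair: (-5, 5) and (-9, 1) with distance 5.6569

The closest pair is (-5, 5) and (-9, 1) with Euclidean distance 5.6569. For 7 points, brute-force pairwise comparison is shown above. For large n, the divide-and-conquer algorithm (sort by x, recurse on halves, check the dividing strip) achieves O(n log n).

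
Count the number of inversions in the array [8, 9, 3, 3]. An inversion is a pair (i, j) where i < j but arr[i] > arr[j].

Finding inversions in [8, 9, 3, 3]:

(0, 2): arr[0]=8 > arr[2]=3
(0, 3): arr[0]=8 > arr[3]=3
(1, 2): arr[1]=9 > arr[2]=3
(1, 3): arr[1]=9 > arr[3]=3

Total inversions: 4

The array has 4 inversion(s): (0,2), (0,3), (1,2), (1,3). Each pair (i,j) satisfies i < j and arr[i] > arr[j].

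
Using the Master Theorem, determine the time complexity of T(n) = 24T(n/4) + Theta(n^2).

Master Theorem for T(n) = 24T(n/4) + O(n^2):

a = 24, b = 4, c = 2
log_b(a) = log_4(24) = 2.2925

Case 1: c = 2 < log_4(24) = 2.2925
T(n) = O(n^(log_4 24))

For T(n) = 24T(n/4) + O(n^2): log_4(24) = 2.2925. This is Case 1 of the Master Theorem (c < log_b(a), work dominated by leaves), giving O(n^(log_4 24)).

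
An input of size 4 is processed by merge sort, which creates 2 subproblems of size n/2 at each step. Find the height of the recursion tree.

For divide and conquer with division factor 2:

Problem sizes at each level:
Level 0: 4
Level 1: 2
Level 2: 1

The root is level 0 and the size-1 base case is level 2 (the tree spans levels 0 through 2, i.e. 3 levels counting the root), so the depth is the number of divisions: log_2(4) = 2

The recursion tree depth is log_2(4) = 2. At each level, the problem size is divided by 2, so it takes 2 divisions to reduce to a base case of size 1. The algorithm makes 2 recursive calls at each level.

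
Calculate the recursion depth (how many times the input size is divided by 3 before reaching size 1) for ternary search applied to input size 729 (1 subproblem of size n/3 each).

For divide and conquer with division factor 3:

Problem sizes at each level:
Level 0: 729
Level 1: 243
Level 2: 81
Level 3: 27
Level 4: 9
Level 5: 3
Level 6: 1

The root is level 0 and the size-1 base case is level 6 (the tree spans levels 0 through 6, i.e. 7 levels counting the root), so the depth is the number of divisions: log_3(729) = 6

The recursion tree depth is log_3(729) = 6. At each level, the problem size is divided by 3, so it takes 6 divisions to reduce to a base case of size 1. The algorithm makes 1 recursive call at each level.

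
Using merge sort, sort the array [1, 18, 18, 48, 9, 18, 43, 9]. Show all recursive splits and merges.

Merge sort trace:

Split: [1, 18, 18, 48, 9, 18, 43, 9] -> [1, 18, 18, 48] and [9, 18, 43, 9]
  Split: [1, 18, 18, 48] -> [1, 18] and [18, 48]
    Split: [1, 18] -> [1] and [18]
    Merge: [1] + [18] -> [1, 18]
    Split: [18, 48] -> [18] and [48]
    Merge: [18] + [48] -> [18, 48]
  Merge: [1, 18] + [18, 48] -> [1, 18, 18, 48]
  Split: [9, 18, 43, 9] -> [9, 18] and [43, 9]
    Split: [9, 18] -> [9] and [18]
    Merge: [9] + [18] -> [9, 18]
    Split: [43, 9] -> [43] and [9]
    Merge: [43] + [9] -> [9, 43]
  Merge: [9, 18] + [9, 43] -> [9, 9, 18, 43]
Merge: [1, 18, 18, 48] + [9, 9, 18, 43] -> [1, 9, 9, 18, 18, 18, 43, 48]

Final sorted array: [1, 9, 9, 18, 18, 18, 43, 48]

The merge sort proceeds by recursively splitting the array and merging sorted halves.
After all merges, the sorted array is [1, 9, 9, 18, 18, 18, 43, 48].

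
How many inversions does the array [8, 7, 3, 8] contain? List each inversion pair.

Finding inversions in [8, 7, 3, 8]:

(0, 1): arr[0]=8 > arr[1]=7
(0, 2): arr[0]=8 > arr[2]=3
(1, 2): arr[1]=7 > arr[2]=3

Total inversions: 3

The array has 3 inversion(s): (0,1), (0,2), (1,2). Each pair (i,j) satisfies i < j and arr[i] > arr[j].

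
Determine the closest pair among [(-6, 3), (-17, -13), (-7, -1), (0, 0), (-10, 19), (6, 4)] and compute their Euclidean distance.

Computing all pairwise distances among 6 points:

d((-6, 3), (-17, -13)) = 19.4165
d((-6, 3), (-7, -1)) = 4.1231 <-- minimum
d((-6, 3), (0, 0)) = 6.7082
d((-6, 3), (-10, 19)) = 16.4924
d((-6, 3), (6, 4)) = 12.0416
d((-17, -13), (-7, -1)) = 15.6205
d((-17, -13), (0, 0)) = 21.4009
d((-17, -13), (-10, 19)) = 32.7567
d((-17, -13), (6, 4)) = 28.6007
d((-7, -1), (0, 0)) = 7.0711
d((-7, -1), (-10, 19)) = 20.2237
d((-7, -1), (6, 4)) = 13.9284
d((0, 0), (-10, 19)) = 21.4709
d((0, 0), (6, 4)) = 7.2111
d((-10, 19), (6, 4)) = 21.9317

Closest pair: (-6, 3) and (-7, -1) with distance 4.1231

The closest pair is (-6, 3) and (-7, -1) with Euclidean distance 4.1231. For 6 points, brute-force pairwise comparison is shown above. For large n, the divide-and-conquer algorithm (sort by x, recurse on halves, check the dividing strip) achieves O(n log n).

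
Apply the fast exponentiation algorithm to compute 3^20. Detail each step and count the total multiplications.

Computing 3^20 by squaring (build up from 3^1; each line after the first costs one multiplication):

3^1 = 3
3^2 = (3^1)^2 = 3^2 = 9
3^4 = (3^2)^2 = 9^2 = 81
3^5 = 3 * 3^4 = 3 * 81 = 243
3^10 = (3^5)^2 = 243^2 = 59049
3^20 = (3^10)^2 = 59049^2 = 3486784401

Result: 3486784401
Multiplications needed: 5 (5 lines after 3^1)

3^20 = 3486784401. Using exponentiation by squaring, this requires 5 multiplications. The key idea: if the exponent is even, square the half-power; if odd, multiply by the base once.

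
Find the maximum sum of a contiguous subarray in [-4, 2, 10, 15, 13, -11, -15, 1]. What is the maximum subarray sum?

Using Kadane's algorithm on [-4, 2, 10, 15, 13, -11, -15, 1]:

Scanning through the array:
Position 1 (value 2): max_ending_here = 2, max_so_far = 2
Position 2 (value 10): max_ending_here = 12, max_so_far = 12
Position 3 (value 15): max_ending_here = 27, max_so_far = 27
Position 4 (value 13): max_ending_here = 40, max_so_far = 40
Position 5 (value -11): max_ending_here = 29, max_so_far = 40
Position 6 (value -15): max_ending_here = 14, max_so_far = 40
Position 7 (value 1): max_ending_here = 15, max_so_far = 40

Maximum subarray: [2, 10, 15, 13]
Maximum sum: 40

The maximum subarray is [2, 10, 15, 13] with sum 40. This subarray runs from index 1 to index 4.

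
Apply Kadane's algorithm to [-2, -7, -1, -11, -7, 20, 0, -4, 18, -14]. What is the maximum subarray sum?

Using Kadane's algorithm on [-2, -7, -1, -11, -7, 20, 0, -4, 18, -14]:

Scanning through the array:
Position 1 (value -7): max_ending_here = -7, max_so_far = -2
Position 2 (value -1): max_ending_here = -1, max_so_far = -1
Position 3 (value -11): max_ending_here = -11, max_so_far = -1
Position 4 (value -7): max_ending_here = -7, max_so_far = -1
Position 5 (value 20): max_ending_here = 20, max_so_far = 20
Position 6 (value 0): max_ending_here = 20, max_so_far = 20
Position 7 (value -4): max_ending_here = 16, max_so_far = 20
Position 8 (value 18): max_ending_here = 34, max_so_far = 34
Position 9 (value -14): max_ending_here = 20, max_so_far = 34

Maximum subarray: [20, 0, -4, 18]
Maximum sum: 34

The maximum subarray is [20, 0, -4, 18] with sum 34. This subarray runs from index 5 to index 8.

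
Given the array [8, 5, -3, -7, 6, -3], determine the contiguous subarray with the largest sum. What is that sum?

Using Kadane's algorithm on [8, 5, -3, -7, 6, -3]:

Scanning through the array:
Position 1 (value 5): max_ending_here = 13, max_so_far = 13
Position 2 (value -3): max_ending_here = 10, max_so_far = 13
Position 3 (value -7): max_ending_here = 3, max_so_far = 13
Position 4 (value 6): max_ending_here = 9, max_so_far = 13
Position 5 (value -3): max_ending_here = 6, max_so_far = 13

Maximum subarray: [8, 5]
Maximum sum: 13

The maximum subarray is [8, 5] with sum 13. This subarray runs from index 0 to index 1.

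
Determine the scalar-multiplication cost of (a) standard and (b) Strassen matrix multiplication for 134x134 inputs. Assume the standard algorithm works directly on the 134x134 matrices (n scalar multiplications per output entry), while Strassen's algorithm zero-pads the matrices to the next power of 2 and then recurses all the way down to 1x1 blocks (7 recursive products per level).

Matrix multiplication for 134x134 matrices:

Strassen's algorithm requires power-of-2 dimensions. Pad 134x134 to 256x256 (next power of 2).

Standard algorithm: 134^3 = 2406104 multiplications
Strassen's algorithm: 7^(log2(256)) = 7^8 = 5764801 multiplications
Difference: 2406104 - 5764801 = -3358697 (Strassen uses MORE here due to padding overhead — for small or just-over-power-of-2 n, padding can outweigh the per-level savings)

Standard: 2406104 multiplications (134^3). Strassen: 5764801 multiplications (7^8, after padding to 256x256). Strassen reduces 8 recursive multiplications to 7 at each level.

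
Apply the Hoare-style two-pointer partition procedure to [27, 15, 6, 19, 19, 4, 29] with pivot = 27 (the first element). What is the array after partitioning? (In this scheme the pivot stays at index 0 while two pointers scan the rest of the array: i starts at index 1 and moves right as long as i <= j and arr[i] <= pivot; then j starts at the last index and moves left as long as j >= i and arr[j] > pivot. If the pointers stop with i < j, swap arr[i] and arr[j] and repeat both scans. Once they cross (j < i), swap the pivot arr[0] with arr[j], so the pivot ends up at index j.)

Hoare-style two-pointer partition with pivot = 27:

Initial array: [27, 15, 6, 19, 19, 4, 29]

Pointers start at i = 1, j = 6.
i ends at 6, j ends at 5: the pointers have crossed (j < i), so scanning stops.

Swap pivot arr[0] with arr[5] to place pivot at position 5: [4, 15, 6, 19, 19, 27, 29]
Pivot position: 5

After partitioning with pivot 27, the array becomes [4, 15, 6, 19, 19, 27, 29]. The pivot is placed at index 5. All elements to the left of the pivot are <= 27, and all elements to the right are > 27.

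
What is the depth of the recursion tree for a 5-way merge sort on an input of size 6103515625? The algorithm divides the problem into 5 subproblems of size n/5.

For divide and conquer with division factor 5:

Problem sizes at each level:
Level 0: 6103515625
Level 1: 1220703125
Level 2: 244140625
Level 3: 48828125
Level 4: 9765625
Level 5: 1953125
Level 6: 390625
Level 7: 78125
Level 8: 15625
Level 9: 3125
Level 10: 625
Level 11: 125
Level 12: 25
Level 13: 5
Level 14: 1

The root is level 0 and the size-1 base case is level 14 (the tree spans levels 0 through 14, i.e. 15 levels counting the root), so the depth is the number of divisions: log_5(6103515625) = 14

The recursion tree depth is log_5(6103515625) = 14. At each level, the problem size is divided by 5, so it takes 14 divisions to reduce to a base case of size 1. The algorithm makes 5 recursive calls at each level.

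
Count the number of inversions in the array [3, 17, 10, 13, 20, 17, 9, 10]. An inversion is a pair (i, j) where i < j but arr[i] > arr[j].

Finding inversions in [3, 17, 10, 13, 20, 17, 9, 10]:

(1, 2): arr[1]=17 > arr[2]=10
(1, 3): arr[1]=17 > arr[3]=13
(1, 6): arr[1]=17 > arr[6]=9
(1, 7): arr[1]=17 > arr[7]=10
(2, 6): arr[2]=10 > arr[6]=9
(3, 6): arr[3]=13 > arr[6]=9
(3, 7): arr[3]=13 > arr[7]=10
(4, 5): arr[4]=20 > arr[5]=17
(4, 6): arr[4]=20 > arr[6]=9
(4, 7): arr[4]=20 > arr[7]=10
(5, 6): arr[5]=17 > arr[6]=9
(5, 7): arr[5]=17 > arr[7]=10

Total inversions: 12

The array has 12 inversion(s): (1,2), (1,3), (1,6), (1,7), (2,6), (3,6), (3,7), (4,5), (4,6), (4,7), (5,6), (5,7). Each pair (i,j) satisfies i < j and arr[i] > arr[j].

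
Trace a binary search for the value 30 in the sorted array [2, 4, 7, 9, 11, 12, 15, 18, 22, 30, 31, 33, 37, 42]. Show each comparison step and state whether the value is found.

Binary search for 30 in [2, 4, 7, 9, 11, 12, 15, 18, 22, 30, 31, 33, 37, 42]:

lo=0, hi=13, mid=6, arr[mid]=15 -> 15 < 30, search right half
lo=7, hi=13, mid=10, arr[mid]=31 -> 31 > 30, search left half
lo=7, hi=9, mid=8, arr[mid]=22 -> 22 < 30, search right half
lo=9, hi=9, mid=9, arr[mid]=30 -> Found target at index 9!

Binary search finds 30 at index 9 after 4 comparisons. The search repeatedly halves the search space by comparing with the middle element.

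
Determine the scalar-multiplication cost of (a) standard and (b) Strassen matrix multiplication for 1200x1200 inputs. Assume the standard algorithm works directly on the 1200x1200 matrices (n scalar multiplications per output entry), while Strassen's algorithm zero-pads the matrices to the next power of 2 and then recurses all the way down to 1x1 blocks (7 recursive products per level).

Matrix multiplication for 1200x1200 matrices:

Strassen's algorithm requires power-of-2 dimensions. Pad 1200x1200 to 2048x2048 (next power of 2).

Standard algorithm: 1200^3 = 1728000000 multiplications
Strassen's algorithm: 7^(log2(2048)) = 7^11 = 1977326743 multiplications
Difference: 1728000000 - 1977326743 = -249326743 (Strassen uses MORE here due to padding overhead — for small or just-over-power-of-2 n, padding can outweigh the per-level savings)

Standard: 1728000000 multiplications (1200^3). Strassen: 1977326743 multiplications (7^11, after padding to 2048x2048). Strassen reduces 8 recursive multiplications to 7 at each level.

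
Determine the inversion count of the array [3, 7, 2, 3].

Finding inversions in [3, 7, 2, 3]:

(0, 2): arr[0]=3 > arr[2]=2
(1, 2): arr[1]=7 > arr[2]=2
(1, 3): arr[1]=7 > arr[3]=3

Total inversions: 3

The array has 3 inversion(s): (0,2), (1,2), (1,3). Each pair (i,j) satisfies i < j and arr[i] > arr[j].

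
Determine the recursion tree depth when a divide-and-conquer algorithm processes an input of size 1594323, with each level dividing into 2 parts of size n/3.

For divide and conquer with division factor 3:

Problem sizes at each level:
Level 0: 1594323
Level 1: 531441
Level 2: 177147
Level 3: 59049
Level 4: 19683
Level 5: 6561
Level 6: 2187
Level 7: 729
Level 8: 243
Level 9: 81
Level 10: 27
Level 11: 9
Level 12: 3
Level 13: 1

The root is level 0 and the size-1 base case is level 13 (the tree spans levels 0 through 13, i.e. 14 levels counting the root), so the depth is the number of divisions: log_3(1594323) = 13

The recursion tree depth is log_3(1594323) = 13. At each level, the problem size is divided by 3, so it takes 13 divisions to reduce to a base case of size 1. The algorithm makes 2 recursive calls at each level.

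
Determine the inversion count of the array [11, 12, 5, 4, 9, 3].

Finding inversions in [11, 12, 5, 4, 9, 3]:

(0, 2): arr[0]=11 > arr[2]=5
(0, 3): arr[0]=11 > arr[3]=4
(0, 4): arr[0]=11 > arr[4]=9
(0, 5): arr[0]=11 > arr[5]=3
(1, 2): arr[1]=12 > arr[2]=5
(1, 3): arr[1]=12 > arr[3]=4
(1, 4): arr[1]=12 > arr[4]=9
(1, 5): arr[1]=12 > arr[5]=3
(2, 3): arr[2]=5 > arr[3]=4
(2, 5): arr[2]=5 > arr[5]=3
(3, 5): arr[3]=4 > arr[5]=3
(4, 5): arr[4]=9 > arr[5]=3

Total inversions: 12

The array has 12 inversion(s): (0,2), (0,3), (0,4), (0,5), (1,2), (1,3), (1,4), (1,5), (2,3), (2,5), (3,5), (4,5). Each pair (i,j) satisfies i < j and arr[i] > arr[j].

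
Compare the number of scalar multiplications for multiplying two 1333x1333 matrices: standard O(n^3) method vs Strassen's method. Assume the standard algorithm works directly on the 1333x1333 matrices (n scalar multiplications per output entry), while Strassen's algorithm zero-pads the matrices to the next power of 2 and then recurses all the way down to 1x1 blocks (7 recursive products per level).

Matrix multiplication for 1333x1333 matrices:

Strassen's algorithm requires power-of-2 dimensions. Pad 1333x1333 to 2048x2048 (next power of 2).

Standard algorithm: 1333^3 = 2368593037 multiplications
Strassen's algorithm: 7^(log2(2048)) = 7^11 = 1977326743 multiplications
Savings: 2368593037 - 1977326743 = 391266294 multiplications

Standard: 2368593037 multiplications (1333^3). Strassen: 1977326743 multiplications (7^11, after padding to 2048x2048). Strassen reduces 8 recursive multiplications to 7 at each level.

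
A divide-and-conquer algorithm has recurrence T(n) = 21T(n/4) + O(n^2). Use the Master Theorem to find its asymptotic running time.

Master Theorem for T(n) = 21T(n/4) + O(n^2):

a = 21, b = 4, c = 2
log_b(a) = log_4(21) = 2.1962

Case 1: c = 2 < log_4(21) = 2.1962
T(n) = O(n^(log_4 21))

For T(n) = 21T(n/4) + O(n^2): log_4(21) = 2.1962. This is Case 1 of the Master Theorem (c < log_b(a), work dominated by leaves), giving O(n^(log_4 21)).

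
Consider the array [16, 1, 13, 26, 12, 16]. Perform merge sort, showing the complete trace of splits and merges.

Merge sort trace:

Split: [16, 1, 13, 26, 12, 16] -> [16, 1, 13] and [26, 12, 16]
  Split: [16, 1, 13] -> [16] and [1, 13]
    Split: [1, 13] -> [1] and [13]
    Merge: [1] + [13] -> [1, 13]
  Merge: [16] + [1, 13] -> [1, 13, 16]
  Split: [26, 12, 16] -> [26] and [12, 16]
    Split: [12, 16] -> [12] and [16]
    Merge: [12] + [16] -> [12, 16]
  Merge: [26] + [12, 16] -> [12, 16, 26]
Merge: [1, 13, 16] + [12, 16, 26] -> [1, 12, 13, 16, 16, 26]

Final sorted array: [1, 12, 13, 16, 16, 26]

The merge sort proceeds by recursively splitting the array and merging sorted halves.
After all merges, the sorted array is [1, 12, 13, 16, 16, 26].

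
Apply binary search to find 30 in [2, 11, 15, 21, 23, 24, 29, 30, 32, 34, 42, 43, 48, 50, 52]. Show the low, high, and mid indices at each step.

Binary search for 30 in [2, 11, 15, 21, 23, 24, 29, 30, 32, 34, 42, 43, 48, 50, 52]:

lo=0, hi=14, mid=7, arr[mid]=30 -> Found target at index 7!

Binary search finds 30 at index 7 after 1 comparisons. The search repeatedly halves the search space by comparing with the middle element.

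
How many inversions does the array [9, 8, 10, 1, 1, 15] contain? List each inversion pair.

Finding inversions in [9, 8, 10, 1, 1, 15]:

(0, 1): arr[0]=9 > arr[1]=8
(0, 3): arr[0]=9 > arr[3]=1
(0, 4): arr[0]=9 > arr[4]=1
(1, 3): arr[1]=8 > arr[3]=1
(1, 4): arr[1]=8 > arr[4]=1
(2, 3): arr[2]=10 > arr[3]=1
(2, 4): arr[2]=10 > arr[4]=1

Total inversions: 7

The array has 7 inversion(s): (0,1), (0,3), (0,4), (1,3), (1,4), (2,3), (2,4). Each pair (i,j) satisfies i < j and arr[i] > arr[j].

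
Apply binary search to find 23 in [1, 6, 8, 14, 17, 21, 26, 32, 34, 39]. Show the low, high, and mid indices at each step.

Binary search for 23 in [1, 6, 8, 14, 17, 21, 26, 32, 34, 39]:

lo=0, hi=9, mid=4, arr[mid]=17 -> 17 < 23, search right half
lo=5, hi=9, mid=7, arr[mid]=32 -> 32 > 23, search left half
lo=5, hi=6, mid=5, arr[mid]=21 -> 21 < 23, search right half
lo=6, hi=6, mid=6, arr[mid]=26 -> 26 > 23, search left half
lo=6 > hi=5, target 23 not found

Binary search determines that 23 is not in the array after 4 comparisons. The search space was exhausted without finding the target.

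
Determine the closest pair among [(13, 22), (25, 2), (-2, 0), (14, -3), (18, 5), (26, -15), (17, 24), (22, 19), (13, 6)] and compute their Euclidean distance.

Computing all pairwise distances among 9 points:

d((13, 22), (25, 2)) = 23.3238
d((13, 22), (-2, 0)) = 26.6271
d((13, 22), (14, -3)) = 25.02
d((13, 22), (18, 5)) = 17.72
d((13, 22), (26, -15)) = 39.2173
d((13, 22), (17, 24)) = 4.4721 <-- minimum
d((13, 22), (22, 19)) = 9.4868
d((13, 22), (13, 6)) = 16.0
d((25, 2), (-2, 0)) = 27.074
d((25, 2), (14, -3)) = 12.083
d((25, 2), (18, 5)) = 7.6158
d((25, 2), (26, -15)) = 17.0294
d((25, 2), (17, 24)) = 23.4094
d((25, 2), (22, 19)) = 17.2627
d((25, 2), (13, 6)) = 12.6491
d((-2, 0), (14, -3)) = 16.2788
d((-2, 0), (18, 5)) = 20.6155
d((-2, 0), (26, -15)) = 31.7648
d((-2, 0), (17, 24)) = 30.6105
d((-2, 0), (22, 19)) = 30.6105
d((-2, 0), (13, 6)) = 16.1555
d((14, -3), (18, 5)) = 8.9443
d((14, -3), (26, -15)) = 16.9706
d((14, -3), (17, 24)) = 27.1662
d((14, -3), (22, 19)) = 23.4094
d((14, -3), (13, 6)) = 9.0554
d((18, 5), (26, -15)) = 21.5407
d((18, 5), (17, 24)) = 19.0263
d((18, 5), (22, 19)) = 14.5602
d((18, 5), (13, 6)) = 5.099
d((26, -15), (17, 24)) = 40.025
d((26, -15), (22, 19)) = 34.2345
d((26, -15), (13, 6)) = 24.6982
d((17, 24), (22, 19)) = 7.0711
d((17, 24), (13, 6)) = 18.4391
d((22, 19), (13, 6)) = 15.8114

Closest pair: (13, 22) and (17, 24) with distance 4.4721

The closest pair is (13, 22) and (17, 24) with Euclidean distance 4.4721. For 9 points, brute-force pairwise comparison is shown above. For large n, the divide-and-conquer algorithm (sort by x, recurse on halves, check the dividing strip) achieves O(n log n).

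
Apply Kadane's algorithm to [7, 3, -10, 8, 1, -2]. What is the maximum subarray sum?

Using Kadane's algorithm on [7, 3, -10, 8, 1, -2]:

Scanning through the array:
Position 1 (value 3): max_ending_here = 10, max_so_far = 10
Position 2 (value -10): max_ending_here = 0, max_so_far = 10
Position 3 (value 8): max_ending_here = 8, max_so_far = 10
Position 4 (value 1): max_ending_here = 9, max_so_far = 10
Position 5 (value -2): max_ending_here = 7, max_so_far = 10

Maximum subarray: [7, 3]
Maximum sum: 10

The maximum subarray is [7, 3] with sum 10. This subarray runs from index 0 to index 1.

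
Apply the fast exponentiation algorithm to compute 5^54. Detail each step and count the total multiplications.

Computing 5^54 by squaring (build up from 5^1; each line after the first costs one multiplication):

5^1 = 5
5^2 = (5^1)^2 = 5^2 = 25
5^3 = 5 * 5^2 = 5 * 25 = 125
5^6 = (5^3)^2 = 125^2 = 15625
5^12 = (5^6)^2 = 15625^2 = 244140625
5^13 = 5 * 5^12 = 5 * 244140625 = 1220703125
5^26 = (5^13)^2 = 1220703125^2 = 1490116119384765625
5^27 = 5 * 5^26 = 5 * 1490116119384765625 = 7450580596923828125
5^54 = (5^27)^2 = 7450580596923828125^2 = 55511151231257827021181583404541015625

Result: 55511151231257827021181583404541015625
Multiplications needed: 8 (8 lines after 5^1)

5^54 = 55511151231257827021181583404541015625. Using exponentiation by squaring, this requires 8 multiplications. The key idea: if the exponent is even, square the half-power; if odd, multiply by the base once.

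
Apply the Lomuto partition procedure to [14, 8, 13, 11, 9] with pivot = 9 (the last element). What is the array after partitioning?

Lomuto partition with pivot = 9:

Initial array: [14, 8, 13, 11, 9]

arr[0]=14 > 9: no swap
arr[1]=8 <= 9: swap with position 0, array becomes [8, 14, 13, 11, 9]
arr[2]=13 > 9: no swap
arr[3]=11 > 9: no swap

Place pivot at position 1: [8, 9, 13, 11, 14]
Pivot position: 1

After partitioning with pivot 9, the array becomes [8, 9, 13, 11, 14]. The pivot is placed at index 1. All elements to the left of the pivot are <= 9, and all elements to the right are > 9.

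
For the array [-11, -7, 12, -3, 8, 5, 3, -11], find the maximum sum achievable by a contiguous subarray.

Using Kadane's algorithm on [-11, -7, 12, -3, 8, 5, 3, -11]:

Scanning through the array:
Position 1 (value -7): max_ending_here = -7, max_so_far = -7
Position 2 (value 12): max_ending_here = 12, max_so_far = 12
Position 3 (value -3): max_ending_here = 9, max_so_far = 12
Position 4 (value 8): max_ending_here = 17, max_so_far = 17
Position 5 (value 5): max_ending_here = 22, max_so_far = 22
Position 6 (value 3): max_ending_here = 25, max_so_far = 25
Position 7 (value -11): max_ending_here = 14, max_so_far = 25

Maximum subarray: [12, -3, 8, 5, 3]
Maximum sum: 25

The maximum subarray is [12, -3, 8, 5, 3] with sum 25. This subarray runs from index 2 to index 6.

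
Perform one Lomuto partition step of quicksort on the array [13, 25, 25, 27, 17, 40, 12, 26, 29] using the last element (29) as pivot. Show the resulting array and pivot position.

Lomuto partition with pivot = 29:

Initial array: [13, 25, 25, 27, 17, 40, 12, 26, 29]

arr[0]=13 <= 29: swap with position 0, array becomes [13, 25, 25, 27, 17, 40, 12, 26, 29]
arr[1]=25 <= 29: swap with position 1, array becomes [13, 25, 25, 27, 17, 40, 12, 26, 29]
arr[2]=25 <= 29: swap with position 2, array becomes [13, 25, 25, 27, 17, 40, 12, 26, 29]
arr[3]=27 <= 29: swap with position 3, array becomes [13, 25, 25, 27, 17, 40, 12, 26, 29]
arr[4]=17 <= 29: swap with position 4, array becomes [13, 25, 25, 27, 17, 40, 12, 26, 29]
arr[5]=40 > 29: no swap
arr[6]=12 <= 29: swap with position 5, array becomes [13, 25, 25, 27, 17, 12, 40, 26, 29]
arr[7]=26 <= 29: swap with position 6, array becomes [13, 25, 25, 27, 17, 12, 26, 40, 29]

Place pivot at position 7: [13, 25, 25, 27, 17, 12, 26, 29, 40]
Pivot position: 7

After partitioning with pivot 29, the array becomes [13, 25, 25, 27, 17, 12, 26, 29, 40]. The pivot is placed at index 7. All elements to the left of the pivot are <= 29, and all elements to the right are > 29.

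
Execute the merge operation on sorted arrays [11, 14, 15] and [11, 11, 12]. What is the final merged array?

Merging process:

Compare 11 vs 11: take 11 from left. Merged: [11]
Compare 14 vs 11: take 11 from right. Merged: [11, 11]
Compare 14 vs 11: take 11 from right. Merged: [11, 11, 11]
Compare 14 vs 12: take 12 from right. Merged: [11, 11, 11, 12]
Append remaining from left: [14, 15]. Merged: [11, 11, 11, 12, 14, 15]

Final merged array: [11, 11, 11, 12, 14, 15]
Total comparisons: 4

The merged array is [11, 11, 11, 12, 14, 15], requiring 4 comparisons. The merge step runs in O(n) time where n is the total number of elements.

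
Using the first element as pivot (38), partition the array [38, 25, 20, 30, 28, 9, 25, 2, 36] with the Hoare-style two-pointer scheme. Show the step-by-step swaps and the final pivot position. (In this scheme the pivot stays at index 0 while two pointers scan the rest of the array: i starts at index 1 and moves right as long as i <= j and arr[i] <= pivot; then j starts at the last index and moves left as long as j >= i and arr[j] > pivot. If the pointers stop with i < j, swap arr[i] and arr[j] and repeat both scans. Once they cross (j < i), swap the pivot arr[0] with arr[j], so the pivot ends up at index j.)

Hoare-style two-pointer partition with pivot = 38:

Initial array: [38, 25, 20, 30, 28, 9, 25, 2, 36]

Pointers start at i = 1, j = 8.
i ends at 9, j ends at 8: the pointers have crossed (j < i), so scanning stops.

Swap pivot arr[0] with arr[8] to place pivot at position 8: [36, 25, 20, 30, 28, 9, 25, 2, 38]
Pivot position: 8

After partitioning with pivot 38, the array becomes [36, 25, 20, 30, 28, 9, 25, 2, 38]. The pivot is placed at index 8. All elements to the left of the pivot are <= 38, and all elements to the right are > 38.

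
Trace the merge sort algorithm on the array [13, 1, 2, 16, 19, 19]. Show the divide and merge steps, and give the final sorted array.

Merge sort trace:

Split: [13, 1, 2, 16, 19, 19] -> [13, 1, 2] and [16, 19, 19]
  Split: [13, 1, 2] -> [13] and [1, 2]
    Split: [1, 2] -> [1] and [2]
    Merge: [1] + [2] -> [1, 2]
  Merge: [13] + [1, 2] -> [1, 2, 13]
  Split: [16, 19, 19] -> [16] and [19, 19]
    Split: [19, 19] -> [19] and [19]
    Merge: [19] + [19] -> [19, 19]
  Merge: [16] + [19, 19] -> [16, 19, 19]
Merge: [1, 2, 13] + [16, 19, 19] -> [1, 2, 13, 16, 19, 19]

Final sorted array: [1, 2, 13, 16, 19, 19]

The merge sort proceeds by recursively splitting the array and merging sorted halves.
After all merges, the sorted array is [1, 2, 13, 16, 19, 19].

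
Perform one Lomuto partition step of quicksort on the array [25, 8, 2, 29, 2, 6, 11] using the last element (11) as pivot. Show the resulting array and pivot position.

Lomuto partition with pivot = 11:

Initial array: [25, 8, 2, 29, 2, 6, 11]

arr[0]=25 > 11: no swap
arr[1]=8 <= 11: swap with position 0, array becomes [8, 25, 2, 29, 2, 6, 11]
arr[2]=2 <= 11: swap with position 1, array becomes [8, 2, 25, 29, 2, 6, 11]
arr[3]=29 > 11: no swap
arr[4]=2 <= 11: swap with position 2, array becomes [8, 2, 2, 29, 25, 6, 11]
arr[5]=6 <= 11: swap with position 3, array becomes [8, 2, 2, 6, 25, 29, 11]

Place pivot at position 4: [8, 2, 2, 6, 11, 29, 25]
Pivot position: 4

After partitioning with pivot 11, the array becomes [8, 2, 2, 6, 11, 29, 25]. The pivot is placed at index 4. All elements to the left of the pivot are <= 11, and all elements to the right are > 11.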